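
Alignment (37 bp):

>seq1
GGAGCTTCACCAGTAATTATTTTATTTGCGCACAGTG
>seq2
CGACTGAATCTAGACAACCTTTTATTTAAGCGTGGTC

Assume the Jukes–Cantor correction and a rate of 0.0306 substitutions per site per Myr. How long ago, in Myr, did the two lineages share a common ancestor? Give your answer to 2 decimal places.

The sequences differ at 19 of 37 sites, so p = 19/37 ≈ 0.513514.
d = −(3/4) ln(1 − 4p/3) = −0.75 ln(1 − 0.684685) = −0.75 ln(0.315315)
  = −0.75 × (-1.154183) = 0.865637 substitutions/site.
Under a molecular clock d = 2μt, so t = d/(2μ) = 0.865637 / (2 × 0.0306) = 14.14 Myr.

14.14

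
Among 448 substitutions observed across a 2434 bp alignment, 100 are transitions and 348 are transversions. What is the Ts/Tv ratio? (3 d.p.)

0.287

R = 100/348 = 0.287356… ≈ 0.287 (to 3 d.p.).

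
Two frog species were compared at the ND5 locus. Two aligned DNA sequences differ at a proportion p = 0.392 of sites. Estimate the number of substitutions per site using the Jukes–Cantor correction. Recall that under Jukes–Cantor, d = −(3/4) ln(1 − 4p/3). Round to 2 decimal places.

0.55

d = −(3/4) ln(1 − 4p/3) = −0.75 ln(1 − 0.522667) = −0.75 ln(0.477333)
  = −0.75 × (-0.739541) = 0.554656 substitutions/site.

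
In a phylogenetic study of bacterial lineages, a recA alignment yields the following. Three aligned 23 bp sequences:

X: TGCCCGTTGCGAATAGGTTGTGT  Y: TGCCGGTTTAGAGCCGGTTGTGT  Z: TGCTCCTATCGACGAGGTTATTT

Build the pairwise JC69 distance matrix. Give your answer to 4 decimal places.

X–Y: 6/23 sites differ → p ≈ 0.26087, d = −0.75 ln(1 − 0.347827) = 0.320584 ≈ 0.3206.
X–Z: 8/23 sites differ → p ≈ 0.347826, d = −0.75 ln(1 − 0.463768) = 0.467391 ≈ 0.4674.
Y–Z: 10/23 sites differ → p ≈ 0.434783, d = −0.75 ln(1 − 0.579711) = 0.650110 ≈ 0.6501.

d(X,Y) = 0.3206, d(X,Z) = 0.4674, d(Y,Z) = 0.6501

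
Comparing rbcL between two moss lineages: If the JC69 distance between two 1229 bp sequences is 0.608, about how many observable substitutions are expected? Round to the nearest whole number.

Invert JC69: p = (3/4)(1 − e^(−4d/3)) = 0.75 × (1 − e^(-0.810667)) = 0.75 × (1 − 0.444561) = 0.416579.
Expected differing sites = pL ≈ 0.416579 × 1229 = 511.975591 ≈ 512.

512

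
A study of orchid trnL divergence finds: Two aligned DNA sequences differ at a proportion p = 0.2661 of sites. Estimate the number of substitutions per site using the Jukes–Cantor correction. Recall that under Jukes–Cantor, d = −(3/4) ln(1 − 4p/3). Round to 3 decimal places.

d = −(3/4) ln(1 − 4p/3) = −0.75 ln(1 − 0.3548) = −0.75 ln(0.6452)
  = −0.75 × (-0.438195) = 0.328646 substitutions/site.

0.329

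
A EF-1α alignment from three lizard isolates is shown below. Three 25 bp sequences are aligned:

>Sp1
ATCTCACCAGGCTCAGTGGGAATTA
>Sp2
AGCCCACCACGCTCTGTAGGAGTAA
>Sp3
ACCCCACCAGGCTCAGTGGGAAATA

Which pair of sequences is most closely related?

Sp1–Sp2: 7/25 differ, p = 0.280, d = 0.351.
Sp1–Sp3: 3/25 differ, p = 0.120, d = 0.131.
Sp2–Sp3: 7/25 differ, p = 0.280, d = 0.351.
The smallest distance is between Sp1 and Sp3.

Sp1 and Sp3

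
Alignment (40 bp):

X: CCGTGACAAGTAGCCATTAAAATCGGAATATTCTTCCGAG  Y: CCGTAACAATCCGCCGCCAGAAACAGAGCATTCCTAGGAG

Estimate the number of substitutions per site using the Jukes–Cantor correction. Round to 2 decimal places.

0.52

The sequences differ at 15 of 40 sites, so p = 15/40 = 0.375.
d = −(3/4) ln(1 − 4p/3) = −0.75 ln(1 − 0.5) = −0.75 ln(0.5)
  = −0.75 × (-0.693147) = 0.519860 substitutions/site.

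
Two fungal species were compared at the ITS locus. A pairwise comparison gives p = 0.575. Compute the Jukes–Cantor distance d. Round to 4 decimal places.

d = −(3/4) ln(1 − 4p/3) = −0.75 ln(1 − 0.766667) = −0.75 ln(0.233333)
  = −0.75 × (-1.455289) = 1.091467 substitutions/site.

1.0915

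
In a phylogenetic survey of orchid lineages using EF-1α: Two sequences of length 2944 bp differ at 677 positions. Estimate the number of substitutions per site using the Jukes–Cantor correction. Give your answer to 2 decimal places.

p = 677/2944 ≈ 0.229959.
d = −(3/4) ln(1 − 4p/3) = −0.75 ln(1 − 0.306612) = −0.75 ln(0.693388)
  = −0.75 × (-0.366166) = 0.274625 substitutions/site.

0.27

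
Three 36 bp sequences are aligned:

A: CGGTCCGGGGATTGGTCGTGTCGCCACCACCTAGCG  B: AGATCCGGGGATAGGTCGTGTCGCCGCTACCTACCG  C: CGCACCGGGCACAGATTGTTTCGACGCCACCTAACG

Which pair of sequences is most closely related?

A–B: 6/36 differ, p = 0.167, d = 0.188.
A–C: 11/36 differ, p = 0.306, d = 0.392.
B–C: 11/36 differ, p = 0.306, d = 0.392.
The smallest distance is between A and B.

A and B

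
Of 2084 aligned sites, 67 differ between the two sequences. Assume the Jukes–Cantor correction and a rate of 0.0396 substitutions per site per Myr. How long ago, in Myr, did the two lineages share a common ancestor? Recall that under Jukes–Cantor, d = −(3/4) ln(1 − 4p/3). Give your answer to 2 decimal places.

0.41

p = 67/2084 ≈ 0.03215.
d = −(3/4) ln(1 − 4p/3) = −0.75 ln(1 − 0.042867) = −0.75 ln(0.957133)
  = −0.75 × (-0.043813) = 0.032860 substitutions/site.
Under a molecular clock d = 2μt, so t = d/(2μ) = 0.032860 / (2 × 0.0396) = 0.41 Myr.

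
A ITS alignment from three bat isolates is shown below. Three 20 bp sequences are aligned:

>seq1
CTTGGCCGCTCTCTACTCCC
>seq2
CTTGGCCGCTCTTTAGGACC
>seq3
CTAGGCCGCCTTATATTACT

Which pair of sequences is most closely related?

seq1 and seq2

seq1–seq2: 4/20 differ, p = 0.200, d = 0.233.
seq1–seq3: 7/20 differ, p = 0.350, d = 0.471.
seq2–seq3: 7/20 differ, p = 0.350, d = 0.471.
The smallest distance is between seq1 and seq2.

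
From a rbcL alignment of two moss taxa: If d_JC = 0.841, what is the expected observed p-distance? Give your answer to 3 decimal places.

0.506

p = (3/4)(1 − e^(−4d/3)) = 0.75 × (1 − e^(-1.121333)) = 0.75 × (1 − 0.325845) = 0.505616.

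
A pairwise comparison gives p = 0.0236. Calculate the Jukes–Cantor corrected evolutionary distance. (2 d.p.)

0.02

d = −(3/4) ln(1 − 4p/3) = −0.75 ln(1 − 0.031467) = −0.75 ln(0.968533)
  = −0.75 × (-0.031973) = 0.023980 substitutions/site.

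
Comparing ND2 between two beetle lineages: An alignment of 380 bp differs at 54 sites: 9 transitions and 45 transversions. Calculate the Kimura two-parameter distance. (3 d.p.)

0.158

P = 9/380 ≈ 0.023684 and Q = 45/380 ≈ 0.118421.
Under the Kimura two-parameter model, d = −½ ln(1 − 2P − Q) − ¼ ln(1 − 2Q).
1 − 2P − Q = 0.834211, giving −½ ln(0.834211) = 0.090634.
1 − 2Q = 0.763158, giving −¼ ln(0.763158) = 0.067573.
d = 0.090634 + 0.067573 = 0.158207.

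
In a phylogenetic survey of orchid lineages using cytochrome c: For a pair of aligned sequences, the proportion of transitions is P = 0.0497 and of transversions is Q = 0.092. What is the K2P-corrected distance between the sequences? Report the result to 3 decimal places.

0.157

Under the Kimura two-parameter model, d = −½ ln(1 − 2P − Q) − ¼ ln(1 − 2Q).
1 − 2P − Q = 0.8086, giving −½ ln(0.8086) = 0.106225.
1 − 2Q = 0.816, giving −¼ ln(0.816) = 0.050835.
d = 0.106225 + 0.050835 = 0.157060.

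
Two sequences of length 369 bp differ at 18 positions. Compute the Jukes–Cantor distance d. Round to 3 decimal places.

0.050

p = 18/369 ≈ 0.04878.
d = −(3/4) ln(1 − 4p/3) = −0.75 ln(1 − 0.06504) = −0.75 ln(0.93496)
  = −0.75 × (-0.067252) = 0.050439 substitutions/site.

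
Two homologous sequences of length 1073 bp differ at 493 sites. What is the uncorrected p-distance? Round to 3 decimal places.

p = 493/1073 = 0.459459… ≈ 0.459 (to 3 d.p.).

0.459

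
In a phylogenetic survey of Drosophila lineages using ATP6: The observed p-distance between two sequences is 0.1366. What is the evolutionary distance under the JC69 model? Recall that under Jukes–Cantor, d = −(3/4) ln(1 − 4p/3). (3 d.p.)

d = −(3/4) ln(1 − 4p/3) = −0.75 ln(1 − 0.182133) = −0.75 ln(0.817867)
  = −0.75 × (-0.201056) = 0.150792 substitutions/site.

0.151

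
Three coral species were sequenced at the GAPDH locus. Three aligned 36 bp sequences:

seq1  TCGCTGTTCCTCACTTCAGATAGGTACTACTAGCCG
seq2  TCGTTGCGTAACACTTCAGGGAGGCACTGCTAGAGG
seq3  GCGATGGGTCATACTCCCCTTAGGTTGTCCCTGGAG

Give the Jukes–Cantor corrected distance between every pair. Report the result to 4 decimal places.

d(seq1,seq2) = 0.4408, d(seq1,seq3) = 0.8240, d(seq2,seq3) = 0.8240

seq1–seq2: 12/36 sites differ → p ≈ 0.333333, d = −0.75 ln(1 − 0.444444) = 0.440839 ≈ 0.4408.
seq1–seq3: 18/36 sites differ → p = 0.5, d = −0.75 ln(1 − 0.666667) = 0.823960 ≈ 0.8240.
seq2–seq3: 18/36 sites differ → p = 0.5, d = −0.75 ln(1 − 0.666667) = 0.823960 ≈ 0.8240.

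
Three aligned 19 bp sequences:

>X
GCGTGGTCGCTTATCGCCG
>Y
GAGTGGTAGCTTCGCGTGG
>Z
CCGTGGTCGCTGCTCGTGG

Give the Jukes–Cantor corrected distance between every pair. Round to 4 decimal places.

X–Y: 6/19 sites differ → p ≈ 0.315789, d = −0.75 ln(1 − 0.421052) = 0.409907 ≈ 0.4099.
X–Z: 5/19 sites differ → p ≈ 0.263158, d = −0.75 ln(1 − 0.350877) = 0.324100 ≈ 0.3241.
Y–Z: 5/19 sites differ → p ≈ 0.263158, d = −0.75 ln(1 − 0.350877) = 0.324100 ≈ 0.3241.

d(X,Y) = 0.4099, d(X,Z) = 0.3241, d(Y,Z) = 0.3241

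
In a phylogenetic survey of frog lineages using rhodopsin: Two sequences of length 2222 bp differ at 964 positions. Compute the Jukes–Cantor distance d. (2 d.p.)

0.65

p = 964/2222 ≈ 0.433843.
d = −(3/4) ln(1 − 4p/3) = −0.75 ln(1 − 0.578457) = −0.75 ln(0.421543)
  = −0.75 × (-0.863833) = 0.647875 substitutions/site.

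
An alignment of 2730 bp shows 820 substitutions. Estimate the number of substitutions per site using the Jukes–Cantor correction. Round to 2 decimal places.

p = 820/2730 ≈ 0.300366.
d = −(3/4) ln(1 − 4p/3) = −0.75 ln(1 − 0.400488) = −0.75 ln(0.599512)
  = −0.75 × (-0.511639) = 0.383729 substitutions/site.

0.38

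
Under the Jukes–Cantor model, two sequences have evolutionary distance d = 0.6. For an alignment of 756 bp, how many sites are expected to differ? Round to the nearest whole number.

Invert JC69: p = (3/4)(1 − e^(−4d/3)) = 0.75 × (1 − e^(-0.8)) = 0.75 × (1 − 0.449329) = 0.413003.
Expected differing sites = pL ≈ 0.413003 × 756 = 312.230268 ≈ 312.

312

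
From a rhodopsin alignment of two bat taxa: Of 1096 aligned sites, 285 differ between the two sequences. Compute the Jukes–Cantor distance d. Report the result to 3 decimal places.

p = 285/1096 ≈ 0.260036.
d = −(3/4) ln(1 − 4p/3) = −0.75 ln(1 − 0.346715) = −0.75 ln(0.653285)
  = −0.75 × (-0.425742) = 0.319307 substitutions/site.

0.319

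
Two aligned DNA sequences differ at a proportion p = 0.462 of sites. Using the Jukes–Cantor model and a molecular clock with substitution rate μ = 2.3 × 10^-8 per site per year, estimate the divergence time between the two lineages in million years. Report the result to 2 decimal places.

d = −(3/4) ln(1 − 4p/3) = −0.75 ln(1 − 0.616) = −0.75 ln(0.384)
  = −0.75 × (-0.957113) = 0.717835 substitutions/site.
Under a molecular clock d = 2μt, so t = d/(2μ) = 0.717835 / (2 × 2.3 × 10^-8) = 15.61 million years.

15.61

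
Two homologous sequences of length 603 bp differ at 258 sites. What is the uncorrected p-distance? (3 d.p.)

p = 258/603 = 0.427860… ≈ 0.428 (to 3 d.p.).

0.428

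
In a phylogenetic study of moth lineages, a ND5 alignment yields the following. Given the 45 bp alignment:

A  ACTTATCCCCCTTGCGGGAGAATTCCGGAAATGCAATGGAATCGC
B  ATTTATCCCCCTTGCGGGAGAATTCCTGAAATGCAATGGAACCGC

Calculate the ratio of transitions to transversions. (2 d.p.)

2.00

Transitions are A↔G and C↔T; transversions are all other mismatches.
Transitions: 2. Transversions: 1.
R = 2/1 = 2.00.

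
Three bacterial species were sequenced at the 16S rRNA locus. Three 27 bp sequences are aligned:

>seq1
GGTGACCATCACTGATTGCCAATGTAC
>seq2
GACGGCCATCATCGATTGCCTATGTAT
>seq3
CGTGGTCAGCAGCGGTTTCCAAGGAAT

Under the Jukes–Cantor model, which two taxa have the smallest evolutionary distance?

seq1–seq2: 7/27 differ, p = 0.259, d = 0.318.
seq1–seq3: 11/27 differ, p = 0.407, d = 0.588.
seq2–seq3: 11/27 differ, p = 0.407, d = 0.588.
The smallest distance is between seq1 and seq2.

seq1 and seq2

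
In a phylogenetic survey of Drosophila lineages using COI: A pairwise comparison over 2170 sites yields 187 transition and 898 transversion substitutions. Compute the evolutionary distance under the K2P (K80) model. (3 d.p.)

0.881

P = 187/2170 ≈ 0.086175 and Q = 898/2170 ≈ 0.413825.
Under the Kimura two-parameter model, d = −½ ln(1 − 2P − Q) − ¼ ln(1 − 2Q).
1 − 2P − Q = 0.413825, giving −½ ln(0.413825) = 0.441156.
1 − 2Q = 0.17235, giving −¼ ln(0.17235) = 0.439557.
d = 0.441156 + 0.439557 = 0.880713.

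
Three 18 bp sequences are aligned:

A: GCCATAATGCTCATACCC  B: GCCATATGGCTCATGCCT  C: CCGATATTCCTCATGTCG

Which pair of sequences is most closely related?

A–B: 4/18 differ, p = 0.222, d = 0.264.
A–C: 7/18 differ, p = 0.389, d = 0.548.
B–C: 6/18 differ, p = 0.333, d = 0.441.
The smallest distance is between A and B.

A and B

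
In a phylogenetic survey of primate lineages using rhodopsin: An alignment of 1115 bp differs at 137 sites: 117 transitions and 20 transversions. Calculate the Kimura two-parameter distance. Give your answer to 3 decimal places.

0.138

P = 117/1115 ≈ 0.104933 and Q = 20/1115 ≈ 0.017937.
Under the Kimura two-parameter model, d = −½ ln(1 − 2P − Q) − ¼ ln(1 − 2Q).
1 − 2P − Q = 0.772197, giving −½ ln(0.772197) = 0.129258.
1 − 2Q = 0.964126, giving −¼ ln(0.964126) = 0.009133.
d = 0.129258 + 0.009133 = 0.138391.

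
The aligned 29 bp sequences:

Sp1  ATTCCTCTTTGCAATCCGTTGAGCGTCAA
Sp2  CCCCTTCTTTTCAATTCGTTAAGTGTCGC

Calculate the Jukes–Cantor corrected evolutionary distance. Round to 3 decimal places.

0.462

The sequences differ at 10 of 29 sites (1, 2, 3, 5, 11, 16, 21, 24, 28, 29), so p = 10/29 ≈ 0.344828.
d = −(3/4) ln(1 − 4p/3) = −0.75 ln(1 − 0.459771) = −0.75 ln(0.540229)
  = −0.75 × (-0.615762) = 0.461822 substitutions/site.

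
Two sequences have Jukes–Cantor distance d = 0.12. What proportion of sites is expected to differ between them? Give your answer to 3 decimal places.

0.111

p = (3/4)(1 − e^(−4d/3)) = 0.75 × (1 − e^(-0.16)) = 0.75 × (1 − 0.852144) = 0.110892.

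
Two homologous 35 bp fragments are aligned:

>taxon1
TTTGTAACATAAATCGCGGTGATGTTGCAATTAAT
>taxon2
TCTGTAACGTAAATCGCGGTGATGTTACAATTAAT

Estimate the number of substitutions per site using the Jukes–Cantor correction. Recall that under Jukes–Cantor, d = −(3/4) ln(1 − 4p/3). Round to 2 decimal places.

The sequences differ at 3 of 35 sites (2, 9, 27), so p = 3/35 ≈ 0.085714.
d = −(3/4) ln(1 − 4p/3) = −0.75 ln(1 − 0.114285) = −0.75 ln(0.885715)
  = −0.75 × (-0.121360) = 0.091020 substitutions/site.

0.09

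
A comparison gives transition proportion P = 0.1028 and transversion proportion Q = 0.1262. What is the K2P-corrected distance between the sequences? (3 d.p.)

Under the Kimura two-parameter model, d = −½ ln(1 − 2P − Q) − ¼ ln(1 − 2Q).
1 − 2P − Q = 0.6682, giving −½ ln(0.6682) = 0.201584.
1 − 2Q = 0.7476, giving −¼ ln(0.7476) = 0.072722.
d = 0.201584 + 0.072722 = 0.274306.

0.274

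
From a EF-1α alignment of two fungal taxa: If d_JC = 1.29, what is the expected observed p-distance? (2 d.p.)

0.62

p = (3/4)(1 − e^(−4d/3)) = 0.75 × (1 − e^(-1.72)) = 0.75 × (1 − 0.179066) = 0.615701.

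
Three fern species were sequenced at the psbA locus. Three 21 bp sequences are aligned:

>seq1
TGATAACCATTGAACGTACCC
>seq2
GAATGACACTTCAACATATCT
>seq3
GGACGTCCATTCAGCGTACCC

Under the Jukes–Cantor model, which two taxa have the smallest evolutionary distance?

seq1–seq2: 9/21 differ, p = 0.429, d = 0.635.
seq1–seq3: 6/21 differ, p = 0.286, d = 0.360.
seq2–seq3: 9/21 differ, p = 0.429, d = 0.635.
The smallest distance is between seq1 and seq3.

seq1 and seq3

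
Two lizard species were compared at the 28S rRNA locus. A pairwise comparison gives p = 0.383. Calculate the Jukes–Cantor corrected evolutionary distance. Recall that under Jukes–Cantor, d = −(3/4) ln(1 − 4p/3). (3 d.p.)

d = −(3/4) ln(1 − 4p/3) = −0.75 ln(1 − 0.510667) = −0.75 ln(0.489333)
  = −0.75 × (-0.714712) = 0.536034 substitutions/site.

0.536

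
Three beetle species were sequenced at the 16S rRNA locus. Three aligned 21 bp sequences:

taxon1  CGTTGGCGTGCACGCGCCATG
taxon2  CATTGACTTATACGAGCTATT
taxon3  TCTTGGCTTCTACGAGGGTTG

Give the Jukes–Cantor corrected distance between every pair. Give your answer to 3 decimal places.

d(taxon1,taxon2) = 0.532, d(taxon1,taxon3) = 0.635, d(taxon2,taxon3) = 0.532

taxon1–taxon2: 8/21 sites differ → p ≈ 0.380952, d = −0.75 ln(1 − 0.507936) = 0.531860 ≈ 0.532.
taxon1–taxon3: 9/21 sites differ → p ≈ 0.428571, d = −0.75 ln(1 − 0.571428) = 0.635472 ≈ 0.635.
taxon2–taxon3: 8/21 sites differ → p ≈ 0.380952, d = −0.75 ln(1 − 0.507936) = 0.531860 ≈ 0.532.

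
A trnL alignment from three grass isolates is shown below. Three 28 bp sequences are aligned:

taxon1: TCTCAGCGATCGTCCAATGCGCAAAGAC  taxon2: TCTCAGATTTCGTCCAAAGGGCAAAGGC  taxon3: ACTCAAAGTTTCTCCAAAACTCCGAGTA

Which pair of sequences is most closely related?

taxon1 and taxon2

taxon1–taxon2: 6/28 differ, p = 0.214, d = 0.252.
taxon1–taxon3: 13/28 differ, p = 0.464, d = 0.724.
taxon2–taxon3: 12/28 differ, p = 0.429, d = 0.635.
The smallest distance is between taxon1 and taxon2.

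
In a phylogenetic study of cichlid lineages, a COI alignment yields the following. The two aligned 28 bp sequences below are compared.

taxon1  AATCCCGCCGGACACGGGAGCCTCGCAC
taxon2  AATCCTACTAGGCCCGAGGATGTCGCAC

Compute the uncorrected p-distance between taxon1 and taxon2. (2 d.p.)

0.39

The sequences differ at 11 of 28 positions.
p = 11/28 = 0.392857… ≈ 0.39 (to 2 d.p.).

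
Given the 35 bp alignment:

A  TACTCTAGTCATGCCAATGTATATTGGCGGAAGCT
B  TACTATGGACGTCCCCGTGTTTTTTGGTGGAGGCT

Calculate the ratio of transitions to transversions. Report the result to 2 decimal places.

0.83

Transitions are A↔G and C↔T; transversions are all other mismatches.
Transitions: 5. Transversions: 6.
R = 5/6 = 0.833333… ≈ 0.83 (to 2 d.p.).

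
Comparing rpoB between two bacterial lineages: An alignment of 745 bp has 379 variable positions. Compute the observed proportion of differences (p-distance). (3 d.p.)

p = 379/745 = 0.508724… ≈ 0.509 (to 3 d.p.).

0.509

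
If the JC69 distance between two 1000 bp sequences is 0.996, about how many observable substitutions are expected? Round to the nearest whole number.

551

Invert JC69: p = (3/4)(1 − e^(−4d/3)) = 0.75 × (1 − e^(-1.328)) = 0.75 × (1 − 0.265007) = 0.551245.
Expected differing sites = pL ≈ 0.551245 × 1000 = 551.245 ≈ 551.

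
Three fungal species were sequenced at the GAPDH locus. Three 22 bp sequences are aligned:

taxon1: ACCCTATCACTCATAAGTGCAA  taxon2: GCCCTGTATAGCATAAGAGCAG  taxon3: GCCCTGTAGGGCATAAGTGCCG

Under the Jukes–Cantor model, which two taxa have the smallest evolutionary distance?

taxon2 and taxon3

taxon1–taxon2: 8/22 differ, p = 0.364, d = 0.497.
taxon1–taxon3: 8/22 differ, p = 0.364, d = 0.497.
taxon2–taxon3: 4/22 differ, p = 0.182, d = 0.208.
The smallest distance is between taxon2 and taxon3.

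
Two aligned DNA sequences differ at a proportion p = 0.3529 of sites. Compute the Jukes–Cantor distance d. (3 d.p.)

0.477

d = −(3/4) ln(1 − 4p/3) = −0.75 ln(1 − 0.470533) = −0.75 ln(0.529467)
  = −0.75 × (-0.635884) = 0.476913 substitutions/site.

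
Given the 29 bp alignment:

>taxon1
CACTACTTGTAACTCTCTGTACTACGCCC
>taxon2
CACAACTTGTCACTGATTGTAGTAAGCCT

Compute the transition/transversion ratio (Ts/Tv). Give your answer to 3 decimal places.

0.333

Transitions are A↔G and C↔T; transversions are all other mismatches.
Transitions: 2. Transversions: 6.
R = 2/6 = 0.333333… ≈ 0.333 (to 3 d.p.).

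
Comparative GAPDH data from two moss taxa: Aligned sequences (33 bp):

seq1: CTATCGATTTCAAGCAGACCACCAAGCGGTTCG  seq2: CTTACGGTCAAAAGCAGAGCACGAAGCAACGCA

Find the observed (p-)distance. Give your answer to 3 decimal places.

The sequences differ at 13 of 33 positions.
p = 13/33 = 0.393939… ≈ 0.394 (to 3 d.p.).

0.394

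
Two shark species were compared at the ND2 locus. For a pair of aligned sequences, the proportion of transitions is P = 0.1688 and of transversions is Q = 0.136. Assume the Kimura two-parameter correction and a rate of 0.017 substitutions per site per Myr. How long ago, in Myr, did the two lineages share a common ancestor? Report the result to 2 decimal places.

Under the Kimura two-parameter model, d = −½ ln(1 − 2P − Q) − ¼ ln(1 − 2Q).
1 − 2P − Q = 0.5264, giving −½ ln(0.5264) = 0.320847.
1 − 2Q = 0.728, giving −¼ ln(0.728) = 0.079364.
d = 0.320847 + 0.079364 = 0.400211.
Under a molecular clock d = 2μt, so t = d/(2μ) = 0.400211 / (2 × 0.017) = 11.77 Myr.

11.77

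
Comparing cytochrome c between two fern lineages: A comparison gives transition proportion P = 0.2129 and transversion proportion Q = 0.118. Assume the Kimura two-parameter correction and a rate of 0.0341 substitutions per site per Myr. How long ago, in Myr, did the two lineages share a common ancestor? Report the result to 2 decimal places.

Under the Kimura two-parameter model, d = −½ ln(1 − 2P − Q) − ¼ ln(1 − 2Q).
1 − 2P − Q = 0.4562, giving −½ ln(0.4562) = 0.392412.
1 − 2Q = 0.764, giving −¼ ln(0.764) = 0.067297.
d = 0.392412 + 0.067297 = 0.459709.
Under a molecular clock d = 2μt, so t = d/(2μ) = 0.459709 / (2 × 0.0341) = 6.74 Myr.

6.74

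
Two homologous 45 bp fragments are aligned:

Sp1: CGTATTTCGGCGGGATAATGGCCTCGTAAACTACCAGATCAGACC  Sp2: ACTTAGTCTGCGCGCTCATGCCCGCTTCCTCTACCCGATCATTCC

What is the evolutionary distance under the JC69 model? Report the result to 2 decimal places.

The sequences differ at 18 of 45 sites, so p = 18/45 = 0.4.
d = −(3/4) ln(1 − 4p/3) = −0.75 ln(1 − 0.533333) = −0.75 ln(0.466667)
  = −0.75 × (-0.762139) = 0.571604 substitutions/site.

0.57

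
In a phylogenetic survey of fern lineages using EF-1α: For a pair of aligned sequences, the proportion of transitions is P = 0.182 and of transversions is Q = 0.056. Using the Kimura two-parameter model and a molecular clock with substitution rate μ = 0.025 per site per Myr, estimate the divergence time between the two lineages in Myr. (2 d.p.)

6.04

Under the Kimura two-parameter model, d = −½ ln(1 − 2P − Q) − ¼ ln(1 − 2Q).
1 − 2P − Q = 0.58, giving −½ ln(0.58) = 0.272364.
1 − 2Q = 0.888, giving −¼ ln(0.888) = 0.029696.
d = 0.272364 + 0.029696 = 0.302060.
Under a molecular clock d = 2μt, so t = d/(2μ) = 0.302060 / (2 × 0.025) = 6.04 Myr.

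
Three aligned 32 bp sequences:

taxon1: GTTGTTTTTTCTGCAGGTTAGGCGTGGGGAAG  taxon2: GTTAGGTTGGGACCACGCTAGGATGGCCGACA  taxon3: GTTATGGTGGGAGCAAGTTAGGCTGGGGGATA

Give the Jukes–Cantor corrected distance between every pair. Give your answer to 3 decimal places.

taxon1–taxon2: 17/32 sites differ → p = 0.53125, d = −0.75 ln(1 − 0.708333) = 0.924107 ≈ 0.924.
taxon1–taxon3: 12/32 sites differ → p = 0.375, d = −0.75 ln(1 − 0.5) = 0.519860 ≈ 0.520.
taxon2–taxon3: 9/32 sites differ → p = 0.28125, d = −0.75 ln(1 − 0.375) = 0.352503 ≈ 0.353.

d(taxon1,taxon2) = 0.924, d(taxon1,taxon3) = 0.520, d(taxon2,taxon3) = 0.353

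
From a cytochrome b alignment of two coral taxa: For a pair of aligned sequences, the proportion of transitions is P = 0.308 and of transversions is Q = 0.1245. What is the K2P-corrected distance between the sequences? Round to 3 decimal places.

Under the Kimura two-parameter model, d = −½ ln(1 − 2P − Q) − ¼ ln(1 − 2Q).
1 − 2P − Q = 0.2595, giving −½ ln(0.2595) = 0.674499.
1 − 2Q = 0.751, giving −¼ ln(0.751) = 0.071587.
d = 0.674499 + 0.071587 = 0.746086.

0.746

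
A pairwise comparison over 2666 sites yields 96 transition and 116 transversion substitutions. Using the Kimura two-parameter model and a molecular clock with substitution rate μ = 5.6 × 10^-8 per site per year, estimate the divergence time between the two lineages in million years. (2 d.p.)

P = 96/2666 ≈ 0.036009 and Q = 116/2666 ≈ 0.043511.
Under the Kimura two-parameter model, d = −½ ln(1 − 2P − Q) − ¼ ln(1 − 2Q).
1 − 2P − Q = 0.884471, giving −½ ln(0.884471) = 0.061383.
1 − 2Q = 0.912978, giving −¼ ln(0.912978) = 0.022761.
d = 0.061383 + 0.022761 = 0.084144.
Under a molecular clock d = 2μt, so t = d/(2μ) = 0.084144 / (2 × 5.6 × 10^-8) = 0.75 million years.

0.75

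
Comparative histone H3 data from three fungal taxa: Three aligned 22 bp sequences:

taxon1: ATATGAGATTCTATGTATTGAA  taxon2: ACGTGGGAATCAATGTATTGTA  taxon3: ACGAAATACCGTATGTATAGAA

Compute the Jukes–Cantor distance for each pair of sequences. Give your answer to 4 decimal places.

d(taxon1,taxon2) = 0.3390, d(taxon1,taxon3) = 0.5913, d(taxon2,taxon3) = 0.6987

taxon1–taxon2: 6/22 sites differ → p ≈ 0.272727, d = −0.75 ln(1 − 0.363636) = 0.338988 ≈ 0.3390.
taxon1–taxon3: 9/22 sites differ → p ≈ 0.409091, d = −0.75 ln(1 − 0.545455) = 0.591344 ≈ 0.5913.
taxon2–taxon3: 10/22 sites differ → p ≈ 0.454545, d = −0.75 ln(1 − 0.60606) = 0.698667 ≈ 0.6987.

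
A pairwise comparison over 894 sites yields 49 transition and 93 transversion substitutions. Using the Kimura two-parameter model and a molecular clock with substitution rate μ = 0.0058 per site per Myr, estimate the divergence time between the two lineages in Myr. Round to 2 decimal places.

P = 49/894 ≈ 0.05481 and Q = 93/894 ≈ 0.104027.
Under the Kimura two-parameter model, d = −½ ln(1 − 2P − Q) − ¼ ln(1 − 2Q).
1 − 2P − Q = 0.786353, giving −½ ln(0.786353) = 0.120175.
1 − 2Q = 0.791946, giving −¼ ln(0.791946) = 0.058316.
d = 0.120175 + 0.058316 = 0.178491.
Under a molecular clock d = 2μt, so t = d/(2μ) = 0.178491 / (2 × 0.0058) = 15.39 Myr.

15.39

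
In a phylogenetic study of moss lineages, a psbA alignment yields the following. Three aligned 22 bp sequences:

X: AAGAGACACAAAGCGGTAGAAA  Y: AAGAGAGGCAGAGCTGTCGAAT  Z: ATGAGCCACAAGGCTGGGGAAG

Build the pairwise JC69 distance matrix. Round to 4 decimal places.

d(X,Y) = 0.3390, d(X,Z) = 0.4141, d(Y,Z) = 0.5913

X–Y: 6/22 sites differ → p ≈ 0.272727, d = −0.75 ln(1 − 0.363636) = 0.338988 ≈ 0.3390.
X–Z: 7/22 sites differ → p ≈ 0.318182, d = −0.75 ln(1 − 0.424243) = 0.414052 ≈ 0.4141.
Y–Z: 9/22 sites differ → p ≈ 0.409091, d = −0.75 ln(1 − 0.545455) = 0.591344 ≈ 0.5913.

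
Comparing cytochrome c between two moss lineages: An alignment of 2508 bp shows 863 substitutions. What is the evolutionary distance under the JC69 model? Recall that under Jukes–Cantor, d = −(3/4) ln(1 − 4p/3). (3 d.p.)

p = 863/2508 ≈ 0.344099.
d = −(3/4) ln(1 − 4p/3) = −0.75 ln(1 − 0.458799) = −0.75 ln(0.541201)
  = −0.75 × (-0.613965) = 0.460474 substitutions/site.

0.460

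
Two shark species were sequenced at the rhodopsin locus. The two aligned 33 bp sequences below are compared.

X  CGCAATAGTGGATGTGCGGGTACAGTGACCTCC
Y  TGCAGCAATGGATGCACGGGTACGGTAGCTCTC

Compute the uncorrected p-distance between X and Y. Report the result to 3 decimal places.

The sequences differ at 12 of 33 positions.
p = 12/33 = 0.363636… ≈ 0.364 (to 3 d.p.).

0.364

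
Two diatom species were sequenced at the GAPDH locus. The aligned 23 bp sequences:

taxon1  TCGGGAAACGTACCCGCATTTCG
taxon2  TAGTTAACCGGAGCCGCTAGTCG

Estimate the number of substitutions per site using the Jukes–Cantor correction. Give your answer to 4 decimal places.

The sequences differ at 9 of 23 sites (2, 4, 5, 8, 11, 13, 18, 19, 20), so p = 9/23 ≈ 0.391304.
d = −(3/4) ln(1 − 4p/3) = −0.75 ln(1 − 0.521739) = −0.75 ln(0.478261)
  = −0.75 × (-0.737599) = 0.553199 substitutions/site.

0.5532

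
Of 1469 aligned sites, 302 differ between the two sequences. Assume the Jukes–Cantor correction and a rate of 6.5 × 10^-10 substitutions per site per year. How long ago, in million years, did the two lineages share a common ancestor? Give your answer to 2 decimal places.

184.82

p = 302/1469 ≈ 0.205582.
d = −(3/4) ln(1 − 4p/3) = −0.75 ln(1 − 0.274109) = −0.75 ln(0.725891)
  = −0.75 × (-0.320355) = 0.240266 substitutions/site.
Under a molecular clock d = 2μt, so t = d/(2μ) = 0.240266 / (2 × 6.5 × 10^-10) = 184.82 million years.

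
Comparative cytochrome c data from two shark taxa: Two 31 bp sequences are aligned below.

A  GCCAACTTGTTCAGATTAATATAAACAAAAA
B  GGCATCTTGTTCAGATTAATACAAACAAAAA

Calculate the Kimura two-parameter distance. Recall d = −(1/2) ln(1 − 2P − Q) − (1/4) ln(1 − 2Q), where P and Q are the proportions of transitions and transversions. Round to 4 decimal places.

Of 31 sites, 1 differences are transitions and 2 are transversions, so P = 1/31 ≈ 0.032258 and Q = 2/31 ≈ 0.064516.
Under the Kimura two-parameter model, d = −½ ln(1 − 2P − Q) − ¼ ln(1 − 2Q).
1 − 2P − Q = 0.870968, giving −½ ln(0.870968) = 0.069075.
1 − 2Q = 0.870968, giving −¼ ln(0.870968) = 0.034538.
d = 0.069075 + 0.034538 = 0.103613.

0.1036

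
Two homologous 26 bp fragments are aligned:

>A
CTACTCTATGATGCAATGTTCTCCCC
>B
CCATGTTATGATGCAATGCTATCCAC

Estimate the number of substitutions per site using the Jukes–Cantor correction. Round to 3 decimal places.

The sequences differ at 7 of 26 sites (2, 4, 5, 6, 19, 21, 25), so p = 7/26 ≈ 0.269231.
d = −(3/4) ln(1 − 4p/3) = −0.75 ln(1 − 0.358975) = −0.75 ln(0.641025)
  = −0.75 × (-0.444687) = 0.333515 substitutions/site.

0.334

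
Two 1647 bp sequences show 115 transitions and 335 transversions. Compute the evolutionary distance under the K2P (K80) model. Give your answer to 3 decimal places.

0.341

P = 115/1647 ≈ 0.069824 and Q = 335/1647 ≈ 0.2034.
Under the Kimura two-parameter model, d = −½ ln(1 − 2P − Q) − ¼ ln(1 − 2Q).
1 − 2P − Q = 0.656952, giving −½ ln(0.656952) = 0.210072.
1 − 2Q = 0.5932, giving −¼ ln(0.5932) = 0.130556.
d = 0.210072 + 0.130556 = 0.340628.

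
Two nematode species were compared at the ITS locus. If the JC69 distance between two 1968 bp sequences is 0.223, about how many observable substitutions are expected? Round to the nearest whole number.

Invert JC69: p = (3/4)(1 − e^(−4d/3)) = 0.75 × (1 − e^(-0.297333)) = 0.75 × (1 − 0.742797) = 0.192902.
Expected differing sites = pL ≈ 0.192902 × 1968 = 379.631136 ≈ 380.

380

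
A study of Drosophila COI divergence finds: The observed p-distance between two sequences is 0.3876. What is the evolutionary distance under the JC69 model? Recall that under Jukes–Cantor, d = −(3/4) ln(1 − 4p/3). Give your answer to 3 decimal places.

d = −(3/4) ln(1 − 4p/3) = −0.75 ln(1 − 0.5168) = −0.75 ln(0.4832)
  = −0.75 × (-0.727325) = 0.545494 substitutions/site.

0.545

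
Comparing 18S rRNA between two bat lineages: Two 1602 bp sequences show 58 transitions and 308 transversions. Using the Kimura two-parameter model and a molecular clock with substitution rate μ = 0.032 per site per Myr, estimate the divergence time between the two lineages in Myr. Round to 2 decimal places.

4.30

P = 58/1602 ≈ 0.036205 and Q = 308/1602 ≈ 0.19226.
Under the Kimura two-parameter model, d = −½ ln(1 − 2P − Q) − ¼ ln(1 − 2Q).
1 − 2P − Q = 0.73533, giving −½ ln(0.73533) = 0.153718.
1 − 2Q = 0.61548, giving −¼ ln(0.61548) = 0.121338.
d = 0.153718 + 0.121338 = 0.275056.
Under a molecular clock d = 2μt, so t = d/(2μ) = 0.275056 / (2 × 0.032) = 4.30 Myr.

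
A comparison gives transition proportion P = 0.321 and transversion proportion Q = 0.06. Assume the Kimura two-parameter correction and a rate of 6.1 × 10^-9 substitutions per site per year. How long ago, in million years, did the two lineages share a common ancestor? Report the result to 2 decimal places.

52.24

Under the Kimura two-parameter model, d = −½ ln(1 − 2P − Q) − ¼ ln(1 − 2Q).
1 − 2P − Q = 0.298, giving −½ ln(0.298) = 0.605331.
1 − 2Q = 0.88, giving −¼ ln(0.88) = 0.031958.
d = 0.605331 + 0.031958 = 0.637289.
Under a molecular clock d = 2μt, so t = d/(2μ) = 0.637289 / (2 × 6.1 × 10^-9) = 52.24 million years.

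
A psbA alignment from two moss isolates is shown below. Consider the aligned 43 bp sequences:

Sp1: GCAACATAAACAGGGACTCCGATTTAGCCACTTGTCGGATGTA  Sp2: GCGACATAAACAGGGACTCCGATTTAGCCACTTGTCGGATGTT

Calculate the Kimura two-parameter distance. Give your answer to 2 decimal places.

Of 43 sites, 1 differences are transitions and 1 are transversions, so P = 1/43 ≈ 0.023256 and Q = 1/43 ≈ 0.023256.
Under the Kimura two-parameter model, d = −½ ln(1 − 2P − Q) − ¼ ln(1 − 2Q).
1 − 2P − Q = 0.930232, giving −½ ln(0.930232) = 0.036161.
1 − 2Q = 0.953488, giving −¼ ln(0.953488) = 0.011907.
d = 0.036161 + 0.011907 = 0.048068.

0.05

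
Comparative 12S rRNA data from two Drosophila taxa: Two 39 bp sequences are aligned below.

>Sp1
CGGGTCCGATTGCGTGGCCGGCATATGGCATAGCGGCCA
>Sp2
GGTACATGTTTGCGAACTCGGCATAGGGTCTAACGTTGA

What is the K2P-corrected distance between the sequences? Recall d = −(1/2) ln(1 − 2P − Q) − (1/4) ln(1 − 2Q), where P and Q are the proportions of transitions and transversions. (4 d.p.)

Of 39 sites, 8 differences are transitions and 10 are transversions, so P = 8/39 ≈ 0.205128 and Q = 10/39 ≈ 0.25641.
Under the Kimura two-parameter model, d = −½ ln(1 − 2P − Q) − ¼ ln(1 − 2Q).
1 − 2P − Q = 0.333334, giving −½ ln(0.333334) = 0.549305.
1 − 2Q = 0.48718, giving −¼ ln(0.48718) = 0.179780.
d = 0.549305 + 0.179780 = 0.729085.

0.7291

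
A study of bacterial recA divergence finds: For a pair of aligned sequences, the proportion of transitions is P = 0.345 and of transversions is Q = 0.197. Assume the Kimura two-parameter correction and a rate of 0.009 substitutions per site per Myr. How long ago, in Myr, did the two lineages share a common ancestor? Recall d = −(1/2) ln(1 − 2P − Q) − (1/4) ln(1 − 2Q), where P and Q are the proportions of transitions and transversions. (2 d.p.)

Under the Kimura two-parameter model, d = −½ ln(1 − 2P − Q) − ¼ ln(1 − 2Q).
1 − 2P − Q = 0.113, giving −½ ln(0.113) = 1.090184.
1 − 2Q = 0.606, giving −¼ ln(0.606) = 0.125219.
d = 1.090184 + 0.125219 = 1.215403.
Under a molecular clock d = 2μt, so t = d/(2μ) = 1.215403 / (2 × 0.009) = 67.52 Myr.

67.52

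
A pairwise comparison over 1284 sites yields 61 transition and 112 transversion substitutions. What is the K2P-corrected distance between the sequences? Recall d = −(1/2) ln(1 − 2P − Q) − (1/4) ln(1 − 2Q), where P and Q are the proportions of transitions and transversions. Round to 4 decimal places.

0.1485

P = 61/1284 ≈ 0.047508 and Q = 112/1284 ≈ 0.087227.
Under the Kimura two-parameter model, d = −½ ln(1 − 2P − Q) − ¼ ln(1 − 2Q).
1 − 2P − Q = 0.817757, giving −½ ln(0.817757) = 0.100595.
1 − 2Q = 0.825546, giving −¼ ln(0.825546) = 0.047928.
d = 0.100595 + 0.047928 = 0.148523.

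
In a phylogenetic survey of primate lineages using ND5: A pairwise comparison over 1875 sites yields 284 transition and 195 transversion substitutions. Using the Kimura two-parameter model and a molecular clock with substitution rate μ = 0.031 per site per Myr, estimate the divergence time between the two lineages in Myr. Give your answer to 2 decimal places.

P = 284/1875 ≈ 0.151467 and Q = 195/1875 = 0.104.
Under the Kimura two-parameter model, d = −½ ln(1 − 2P − Q) − ¼ ln(1 − 2Q).
1 − 2P − Q = 0.593066, giving −½ ln(0.593066) = 0.261225.
1 − 2Q = 0.792, giving −¼ ln(0.792) = 0.058298.
d = 0.261225 + 0.058298 = 0.319523.
Under a molecular clock d = 2μt, so t = d/(2μ) = 0.319523 / (2 × 0.031) = 5.15 Myr.

5.15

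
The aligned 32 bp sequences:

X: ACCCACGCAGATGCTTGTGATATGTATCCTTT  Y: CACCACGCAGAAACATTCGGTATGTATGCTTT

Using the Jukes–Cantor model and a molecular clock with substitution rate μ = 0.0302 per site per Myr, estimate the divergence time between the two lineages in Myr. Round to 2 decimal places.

5.84

The sequences differ at 9 of 32 sites (1, 2, 12, 13, 15, 17, 18, 20, 28), so p = 9/32 = 0.28125.
d = −(3/4) ln(1 − 4p/3) = −0.75 ln(1 − 0.375) = −0.75 ln(0.625)
  = −0.75 × (-0.470004) = 0.352503 substitutions/site.
Under a molecular clock d = 2μt, so t = d/(2μ) = 0.352503 / (2 × 0.0302) = 5.84 Myr.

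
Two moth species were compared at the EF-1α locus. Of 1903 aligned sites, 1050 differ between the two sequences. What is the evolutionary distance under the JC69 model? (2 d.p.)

p = 1050/1903 ≈ 0.55176.
d = −(3/4) ln(1 − 4p/3) = −0.75 ln(1 − 0.73568) = −0.75 ln(0.26432)
  = −0.75 × (-1.330595) = 0.997946 substitutions/site.

1.00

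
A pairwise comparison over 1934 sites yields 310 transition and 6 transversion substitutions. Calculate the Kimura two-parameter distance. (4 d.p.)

0.1971

P = 310/1934 ≈ 0.16029 and Q = 6/1934 ≈ 0.003102.
Under the Kimura two-parameter model, d = −½ ln(1 − 2P − Q) − ¼ ln(1 − 2Q).
1 − 2P − Q = 0.676318, giving −½ ln(0.676318) = 0.195546.
1 − 2Q = 0.993796, giving −¼ ln(0.993796) = 0.001556.
d = 0.195546 + 0.001556 = 0.197102.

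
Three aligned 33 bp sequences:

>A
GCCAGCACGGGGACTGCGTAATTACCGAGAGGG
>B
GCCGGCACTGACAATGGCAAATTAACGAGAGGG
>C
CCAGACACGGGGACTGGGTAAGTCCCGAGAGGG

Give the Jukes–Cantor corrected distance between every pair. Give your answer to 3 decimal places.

A–B: 9/33 sites differ → p ≈ 0.272727, d = −0.75 ln(1 − 0.363636) = 0.338988 ≈ 0.339.
A–C: 7/33 sites differ → p ≈ 0.212121, d = −0.75 ln(1 − 0.282828) = 0.249330 ≈ 0.249.
B–C: 12/33 sites differ → p ≈ 0.363636, d = −0.75 ln(1 − 0.484848) = 0.497470 ≈ 0.497.

d(A,B) = 0.339, d(A,C) = 0.249, d(B,C) = 0.497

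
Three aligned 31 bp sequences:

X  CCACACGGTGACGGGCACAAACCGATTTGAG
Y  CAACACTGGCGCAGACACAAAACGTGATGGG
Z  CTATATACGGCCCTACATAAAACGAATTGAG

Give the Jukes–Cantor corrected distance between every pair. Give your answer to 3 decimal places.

X–Y: 12/31 sites differ → p ≈ 0.387097, d = −0.75 ln(1 − 0.516129) = 0.544453 ≈ 0.544.
X–Z: 13/31 sites differ → p ≈ 0.419355, d = −0.75 ln(1 − 0.55914) = 0.614271 ≈ 0.614.
Y–Z: 14/31 sites differ → p ≈ 0.451613, d = −0.75 ln(1 − 0.602151) = 0.691262 ≈ 0.691.

d(X,Y) = 0.544, d(X,Z) = 0.614, d(Y,Z) = 0.691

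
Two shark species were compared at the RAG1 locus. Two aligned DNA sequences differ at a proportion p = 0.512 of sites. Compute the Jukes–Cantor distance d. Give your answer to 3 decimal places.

d = −(3/4) ln(1 − 4p/3) = −0.75 ln(1 − 0.682667) = −0.75 ln(0.317333)
  = −0.75 × (-1.147804) = 0.860853 substitutions/site.

0.861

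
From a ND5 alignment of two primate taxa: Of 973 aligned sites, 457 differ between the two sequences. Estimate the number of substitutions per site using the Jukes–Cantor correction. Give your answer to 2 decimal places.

0.74

p = 457/973 ≈ 0.469681.
d = −(3/4) ln(1 − 4p/3) = −0.75 ln(1 − 0.626241) = −0.75 ln(0.373759)
  = −0.75 × (-0.984144) = 0.738108 substitutions/site.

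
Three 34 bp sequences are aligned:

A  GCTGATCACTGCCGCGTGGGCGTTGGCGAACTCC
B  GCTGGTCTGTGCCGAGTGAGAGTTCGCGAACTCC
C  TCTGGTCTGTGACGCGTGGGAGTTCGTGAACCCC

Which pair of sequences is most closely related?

B and C

A–B: 7/34 differ, p = 0.206, d = 0.241.
A–C: 9/34 differ, p = 0.265, d = 0.326.
B–C: 6/34 differ, p = 0.176, d = 0.201.
The smallest distance is between B and C.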